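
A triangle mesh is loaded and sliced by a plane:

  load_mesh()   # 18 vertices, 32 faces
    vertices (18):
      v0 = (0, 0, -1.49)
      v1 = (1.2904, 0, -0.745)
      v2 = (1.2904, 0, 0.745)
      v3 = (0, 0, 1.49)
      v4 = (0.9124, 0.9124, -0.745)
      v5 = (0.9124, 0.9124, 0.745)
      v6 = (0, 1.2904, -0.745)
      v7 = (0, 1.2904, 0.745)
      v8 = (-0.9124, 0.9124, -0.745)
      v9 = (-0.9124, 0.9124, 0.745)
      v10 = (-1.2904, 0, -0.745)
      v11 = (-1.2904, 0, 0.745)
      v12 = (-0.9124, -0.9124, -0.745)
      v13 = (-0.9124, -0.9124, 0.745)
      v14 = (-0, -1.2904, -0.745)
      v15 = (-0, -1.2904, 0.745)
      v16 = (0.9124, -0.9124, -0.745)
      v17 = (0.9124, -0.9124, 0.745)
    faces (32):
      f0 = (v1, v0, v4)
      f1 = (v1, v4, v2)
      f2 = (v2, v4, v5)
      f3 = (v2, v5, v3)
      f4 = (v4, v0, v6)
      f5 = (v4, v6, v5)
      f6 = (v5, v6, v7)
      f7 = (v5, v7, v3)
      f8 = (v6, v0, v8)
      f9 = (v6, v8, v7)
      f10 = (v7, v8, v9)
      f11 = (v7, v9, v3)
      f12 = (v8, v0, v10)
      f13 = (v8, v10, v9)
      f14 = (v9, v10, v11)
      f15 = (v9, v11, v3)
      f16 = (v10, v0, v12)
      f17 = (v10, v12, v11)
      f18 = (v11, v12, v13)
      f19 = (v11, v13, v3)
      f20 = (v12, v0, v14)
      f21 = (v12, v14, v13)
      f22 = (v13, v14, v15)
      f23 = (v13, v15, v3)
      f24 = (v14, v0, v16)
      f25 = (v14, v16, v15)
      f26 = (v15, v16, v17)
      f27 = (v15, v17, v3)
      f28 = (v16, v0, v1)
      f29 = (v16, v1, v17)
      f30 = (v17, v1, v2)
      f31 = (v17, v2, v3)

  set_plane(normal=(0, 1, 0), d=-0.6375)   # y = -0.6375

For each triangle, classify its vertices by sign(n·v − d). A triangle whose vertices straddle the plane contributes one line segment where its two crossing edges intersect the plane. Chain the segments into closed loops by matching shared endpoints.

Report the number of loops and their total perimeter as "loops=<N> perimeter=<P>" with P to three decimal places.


Straddling triangles (12 of 32):
  (v10,v0,v12) [++-] → (-0.6375, -0.6375, -0.969464)–(-1.02629, -0.6375, -0.745)  len=0.4489
  (v10,v12,v11) [+-+] → (-1.02629, -0.6375, -0.745)–(-1.02629, -0.6375, -0.296073)  len=0.4489
  (v11,v12,v13) [+--] → (-1.02629, -0.6375, -0.296073)–(-1.02629, -0.6375, 0.745)  len=1.0411
  (v11,v13,v3) [+-+] → (-1.02629, -0.6375, 0.745)–(-0.6375, -0.6375, 0.969464)  len=0.4489
  (v12,v0,v14) [-+-] → (-0.6375, -0.6375, -0.969464)–(0, -0.6375, -1.12195)  len=0.6555
  (v13,v15,v3) [--+] → (0, -0.6375, 1.12195)–(-0.6375, -0.6375, 0.969464)  len=0.6555
  (v14,v0,v16) [-+-] → (0, -0.6375, -1.12195)–(0.6375, -0.6375, -0.969464)  len=0.6555
  (v15,v17,v3) [--+] → (0.6375, -0.6375, 0.969464)–(0, -0.6375, 1.12195)  len=0.6555
  (v16,v0,v1) [-++] → (0.6375, -0.6375, -0.969464)–(1.02629, -0.6375, -0.745)  len=0.4489
  (v16,v1,v17) [-+-] → (1.02629, -0.6375, -0.745)–(1.02629, -0.6375, 0.296073)  len=1.0411
  (v17,v1,v2) [-++] → (1.02629, -0.6375, 0.296073)–(1.02629, -0.6375, 0.745)  len=0.4489
  (v17,v2,v3) [-++] → (1.02629, -0.6375, 0.745)–(0.6375, -0.6375, 0.969464)  len=0.4489

Chained into 1 loop(s):
  loop 1: 12 segments, perimeter = 7.3977
Total perimeter = 7.398

loops=1 perimeter=7.398


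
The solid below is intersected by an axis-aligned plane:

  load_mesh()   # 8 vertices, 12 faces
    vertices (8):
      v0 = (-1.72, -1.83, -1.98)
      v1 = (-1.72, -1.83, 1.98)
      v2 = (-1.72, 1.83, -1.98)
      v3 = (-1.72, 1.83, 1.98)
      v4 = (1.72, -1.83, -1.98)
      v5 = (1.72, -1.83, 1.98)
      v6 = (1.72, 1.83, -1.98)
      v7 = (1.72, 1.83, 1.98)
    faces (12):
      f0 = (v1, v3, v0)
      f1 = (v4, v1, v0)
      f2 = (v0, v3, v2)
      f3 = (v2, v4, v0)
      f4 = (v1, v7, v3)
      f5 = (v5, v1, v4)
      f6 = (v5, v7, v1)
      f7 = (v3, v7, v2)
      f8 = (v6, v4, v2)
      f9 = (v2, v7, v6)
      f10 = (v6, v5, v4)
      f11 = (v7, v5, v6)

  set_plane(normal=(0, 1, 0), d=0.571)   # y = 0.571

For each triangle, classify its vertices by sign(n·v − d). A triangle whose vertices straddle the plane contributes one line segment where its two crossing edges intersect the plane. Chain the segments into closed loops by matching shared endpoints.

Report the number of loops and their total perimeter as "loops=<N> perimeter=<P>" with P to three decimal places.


loops=1 perimeter=14.800

Straddling triangles (8 of 12):
  (v1,v3,v0) [-+-] → (-1.72, 0.571, 1.98)–(-1.72, 0.571, 0.617803)  len=1.3622
  (v0,v3,v2) [-++] → (-1.72, 0.571, 0.617803)–(-1.72, 0.571, -1.98)  len=2.5978
  (v2,v4,v0) [+--] → (-0.536678, 0.571, -1.98)–(-1.72, 0.571, -1.98)  len=1.1833
  (v1,v7,v3) [-++] → (0.536678, 0.571, 1.98)–(-1.72, 0.571, 1.98)  len=2.2567
  (v5,v7,v1) [-+-] → (1.72, 0.571, 1.98)–(0.536678, 0.571, 1.98)  len=1.1833
  (v6,v4,v2) [+-+] → (1.72, 0.571, -1.98)–(-0.536678, 0.571, -1.98)  len=2.2567
  (v6,v5,v4) [+--] → (1.72, 0.571, -0.617803)–(1.72, 0.571, -1.98)  len=1.3622
  (v7,v5,v6) [+-+] → (1.72, 0.571, 1.98)–(1.72, 0.571, -0.617803)  len=2.5978

Chained into 1 loop(s):
  loop 1: 8 segments, perimeter = 14.8000
Total perimeter = 14.800


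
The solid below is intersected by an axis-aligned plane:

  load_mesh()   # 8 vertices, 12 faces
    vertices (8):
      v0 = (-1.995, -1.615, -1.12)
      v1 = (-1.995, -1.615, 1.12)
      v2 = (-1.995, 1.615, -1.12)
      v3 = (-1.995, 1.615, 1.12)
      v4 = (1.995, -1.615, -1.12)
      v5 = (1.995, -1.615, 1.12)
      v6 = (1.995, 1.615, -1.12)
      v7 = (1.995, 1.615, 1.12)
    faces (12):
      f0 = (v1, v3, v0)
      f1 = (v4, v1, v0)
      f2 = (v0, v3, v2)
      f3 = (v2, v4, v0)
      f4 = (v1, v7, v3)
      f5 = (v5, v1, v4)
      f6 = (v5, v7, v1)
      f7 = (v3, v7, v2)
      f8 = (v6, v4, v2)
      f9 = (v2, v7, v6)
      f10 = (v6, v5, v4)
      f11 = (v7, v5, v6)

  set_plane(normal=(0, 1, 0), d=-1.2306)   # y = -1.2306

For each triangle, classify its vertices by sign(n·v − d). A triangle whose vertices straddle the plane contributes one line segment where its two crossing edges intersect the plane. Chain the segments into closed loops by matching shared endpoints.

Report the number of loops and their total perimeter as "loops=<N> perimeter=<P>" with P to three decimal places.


Straddling triangles (8 of 12):
  (v1,v3,v0) [-+-] → (-1.995, -1.2306, 1.12)–(-1.995, -1.2306, -0.853419)  len=1.9734
  (v0,v3,v2) [-++] → (-1.995, -1.2306, -0.853419)–(-1.995, -1.2306, -1.12)  len=0.2666
  (v2,v4,v0) [+--] → (1.52015, -1.2306, -1.12)–(-1.995, -1.2306, -1.12)  len=3.5152
  (v1,v7,v3) [-++] → (-1.52015, -1.2306, 1.12)–(-1.995, -1.2306, 1.12)  len=0.4748
  (v5,v7,v1) [-+-] → (1.995, -1.2306, 1.12)–(-1.52015, -1.2306, 1.12)  len=3.5152
  (v6,v4,v2) [+-+] → (1.995, -1.2306, -1.12)–(1.52015, -1.2306, -1.12)  len=0.4748
  (v6,v5,v4) [+--] → (1.995, -1.2306, 0.853419)–(1.995, -1.2306, -1.12)  len=1.9734
  (v7,v5,v6) [+-+] → (1.995, -1.2306, 1.12)–(1.995, -1.2306, 0.853419)  len=0.2666

Chained into 1 loop(s):
  loop 1: 8 segments, perimeter = 12.4600
Total perimeter = 12.460

loops=1 perimeter=12.460


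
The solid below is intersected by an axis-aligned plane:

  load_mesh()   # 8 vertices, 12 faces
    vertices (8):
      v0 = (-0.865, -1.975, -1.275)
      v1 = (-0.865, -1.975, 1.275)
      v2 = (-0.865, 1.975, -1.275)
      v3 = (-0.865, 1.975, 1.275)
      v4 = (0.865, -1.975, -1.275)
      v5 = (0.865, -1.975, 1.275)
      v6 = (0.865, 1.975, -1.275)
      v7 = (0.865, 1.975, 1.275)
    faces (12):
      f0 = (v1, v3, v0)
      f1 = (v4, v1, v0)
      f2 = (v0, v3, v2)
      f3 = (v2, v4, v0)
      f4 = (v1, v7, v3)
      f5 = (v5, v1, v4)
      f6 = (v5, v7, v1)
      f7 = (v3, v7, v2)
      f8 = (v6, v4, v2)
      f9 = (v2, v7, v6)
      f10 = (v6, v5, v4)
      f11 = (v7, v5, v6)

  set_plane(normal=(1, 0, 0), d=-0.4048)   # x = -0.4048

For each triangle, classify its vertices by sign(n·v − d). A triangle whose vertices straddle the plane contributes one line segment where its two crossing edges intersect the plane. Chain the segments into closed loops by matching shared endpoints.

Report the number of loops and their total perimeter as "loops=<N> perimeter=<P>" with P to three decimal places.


loops=1 perimeter=13.000

Straddling triangles (8 of 12):
  (v4,v1,v0) [+--] → (-0.4048, -1.975, 0.596671)–(-0.4048, -1.975, -1.275)  len=1.8717
  (v2,v4,v0) [-+-] → (-0.4048, 0.924254, -1.275)–(-0.4048, -1.975, -1.275)  len=2.8993
  (v1,v7,v3) [-+-] → (-0.4048, -0.924254, 1.275)–(-0.4048, 1.975, 1.275)  len=2.8993
  (v5,v1,v4) [+-+] → (-0.4048, -1.975, 1.275)–(-0.4048, -1.975, 0.596671)  len=0.6783
  (v5,v7,v1) [++-] → (-0.4048, -0.924254, 1.275)–(-0.4048, -1.975, 1.275)  len=1.0507
  (v3,v7,v2) [-+-] → (-0.4048, 1.975, 1.275)–(-0.4048, 1.975, -0.596671)  len=1.8717
  (v6,v4,v2) [++-] → (-0.4048, 0.924254, -1.275)–(-0.4048, 1.975, -1.275)  len=1.0507
  (v2,v7,v6) [-++] → (-0.4048, 1.975, -0.596671)–(-0.4048, 1.975, -1.275)  len=0.6783

Chained into 1 loop(s):
  loop 1: 8 segments, perimeter = 13.0000
Total perimeter = 13.000


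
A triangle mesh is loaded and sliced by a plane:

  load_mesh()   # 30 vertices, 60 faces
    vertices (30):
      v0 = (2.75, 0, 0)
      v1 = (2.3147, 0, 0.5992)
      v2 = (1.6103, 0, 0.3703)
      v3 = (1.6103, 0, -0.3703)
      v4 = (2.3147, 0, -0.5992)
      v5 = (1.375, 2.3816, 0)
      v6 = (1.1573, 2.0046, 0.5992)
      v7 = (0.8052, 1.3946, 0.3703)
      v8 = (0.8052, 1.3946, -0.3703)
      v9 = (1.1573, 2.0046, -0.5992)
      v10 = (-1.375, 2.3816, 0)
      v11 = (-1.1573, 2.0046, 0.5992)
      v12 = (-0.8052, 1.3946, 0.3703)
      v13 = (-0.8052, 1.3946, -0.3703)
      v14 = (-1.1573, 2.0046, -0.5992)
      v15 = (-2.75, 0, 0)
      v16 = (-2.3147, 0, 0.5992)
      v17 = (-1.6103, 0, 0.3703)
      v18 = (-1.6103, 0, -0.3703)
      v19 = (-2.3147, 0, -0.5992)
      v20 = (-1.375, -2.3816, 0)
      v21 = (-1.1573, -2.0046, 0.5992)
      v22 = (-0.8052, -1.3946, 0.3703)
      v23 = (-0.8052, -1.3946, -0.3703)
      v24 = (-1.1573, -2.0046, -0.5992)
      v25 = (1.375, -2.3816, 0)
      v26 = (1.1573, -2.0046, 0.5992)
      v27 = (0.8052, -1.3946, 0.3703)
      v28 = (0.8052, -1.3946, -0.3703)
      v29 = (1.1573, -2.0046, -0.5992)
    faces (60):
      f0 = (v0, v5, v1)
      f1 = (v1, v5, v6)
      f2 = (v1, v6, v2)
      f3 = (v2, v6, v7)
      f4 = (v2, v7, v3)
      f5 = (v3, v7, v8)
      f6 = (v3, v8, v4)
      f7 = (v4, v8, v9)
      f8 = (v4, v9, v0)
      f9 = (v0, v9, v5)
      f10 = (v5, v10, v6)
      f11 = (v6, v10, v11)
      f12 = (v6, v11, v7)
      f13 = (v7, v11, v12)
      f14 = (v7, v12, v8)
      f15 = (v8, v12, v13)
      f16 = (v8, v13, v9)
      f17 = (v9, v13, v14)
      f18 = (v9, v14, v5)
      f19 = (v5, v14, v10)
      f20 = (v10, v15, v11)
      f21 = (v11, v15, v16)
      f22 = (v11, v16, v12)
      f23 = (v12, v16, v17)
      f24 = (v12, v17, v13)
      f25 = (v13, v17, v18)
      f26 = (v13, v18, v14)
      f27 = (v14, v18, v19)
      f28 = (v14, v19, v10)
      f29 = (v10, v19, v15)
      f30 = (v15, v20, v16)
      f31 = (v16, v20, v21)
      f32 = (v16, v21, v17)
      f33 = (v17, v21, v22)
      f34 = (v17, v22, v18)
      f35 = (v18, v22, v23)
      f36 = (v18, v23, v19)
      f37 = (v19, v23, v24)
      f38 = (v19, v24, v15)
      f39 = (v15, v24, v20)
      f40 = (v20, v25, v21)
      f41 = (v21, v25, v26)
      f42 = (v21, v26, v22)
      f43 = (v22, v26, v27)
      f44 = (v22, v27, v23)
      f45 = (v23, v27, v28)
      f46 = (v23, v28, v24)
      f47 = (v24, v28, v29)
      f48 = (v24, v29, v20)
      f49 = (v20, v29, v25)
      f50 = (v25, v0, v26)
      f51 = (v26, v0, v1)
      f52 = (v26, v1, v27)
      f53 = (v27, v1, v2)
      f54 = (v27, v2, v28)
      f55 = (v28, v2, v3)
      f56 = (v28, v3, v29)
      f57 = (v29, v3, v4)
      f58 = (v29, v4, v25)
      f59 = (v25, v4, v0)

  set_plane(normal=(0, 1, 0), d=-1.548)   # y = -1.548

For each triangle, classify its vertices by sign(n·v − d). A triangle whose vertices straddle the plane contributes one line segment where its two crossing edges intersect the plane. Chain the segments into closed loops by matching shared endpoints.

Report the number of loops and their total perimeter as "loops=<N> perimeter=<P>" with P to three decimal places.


loops=1 perimeter=8.755

Straddling triangles (18 of 60):
  (v15,v20,v16) [+-+] → (-1.85627, -1.548, 0)–(-1.70391, -1.548, 0.20973)  len=0.2592
  (v16,v20,v21) [+--] → (-1.70391, -1.548, 0.20973)–(-1.42093, -1.548, 0.5992)  len=0.4814
  (v16,v21,v17) [+-+] → (-1.42093, -1.548, 0.5992)–(-1.26048, -1.548, 0.547062)  len=0.1687
  (v17,v21,v22) [+-+] → (-1.26048, -1.548, 0.547062)–(-0.893744, -1.548, 0.427863)  len=0.3856
  (v19,v23,v24) [++-] → (-0.893744, -1.548, -0.427863)–(-1.42093, -1.548, -0.5992)  len=0.5543
  (v19,v24,v15) [+-+] → (-1.42093, -1.548, -0.5992)–(-1.52008, -1.548, -0.462717)  len=0.1687
  (v15,v24,v20) [+--] → (-1.52008, -1.548, -0.462717)–(-1.85627, -1.548, 0)  len=0.5720
  (v21,v26,v22) [--+] → (-0.31168, -1.548, 0.427863)–(-0.893744, -1.548, 0.427863)  len=0.5821
  (v22,v26,v27) [+-+] → (-0.31168, -1.548, 0.427863)–(0.893744, -1.548, 0.427863)  len=1.2054
  (v23,v28,v24) [++-] → (0.31168, -1.548, -0.427863)–(-0.893744, -1.548, -0.427863)  len=1.2054
  (v24,v28,v29) [-+-] → (0.31168, -1.548, -0.427863)–(0.893744, -1.548, -0.427863)  len=0.5821
  (v25,v0,v26) [-+-] → (1.85627, -1.548, 0)–(1.52008, -1.548, 0.462717)  len=0.5720
  (v26,v0,v1) [-++] → (1.52008, -1.548, 0.462717)–(1.42093, -1.548, 0.5992)  len=0.1687
  (v26,v1,v27) [-++] → (1.42093, -1.548, 0.5992)–(0.893744, -1.548, 0.427863)  len=0.5543
  (v28,v3,v29) [++-] → (1.26048, -1.548, -0.547062)–(0.893744, -1.548, -0.427863)  len=0.3856
  (v29,v3,v4) [-++] → (1.26048, -1.548, -0.547062)–(1.42093, -1.548, -0.5992)  len=0.1687
  (v29,v4,v25) [-+-] → (1.42093, -1.548, -0.5992)–(1.70391, -1.548, -0.20973)  len=0.4814
  (v25,v4,v0) [-++] → (1.70391, -1.548, -0.20973)–(1.85627, -1.548, 0)  len=0.2592

Chained into 1 loop(s):
  loop 1: 18 segments, perimeter = 8.7549
Total perimeter = 8.755


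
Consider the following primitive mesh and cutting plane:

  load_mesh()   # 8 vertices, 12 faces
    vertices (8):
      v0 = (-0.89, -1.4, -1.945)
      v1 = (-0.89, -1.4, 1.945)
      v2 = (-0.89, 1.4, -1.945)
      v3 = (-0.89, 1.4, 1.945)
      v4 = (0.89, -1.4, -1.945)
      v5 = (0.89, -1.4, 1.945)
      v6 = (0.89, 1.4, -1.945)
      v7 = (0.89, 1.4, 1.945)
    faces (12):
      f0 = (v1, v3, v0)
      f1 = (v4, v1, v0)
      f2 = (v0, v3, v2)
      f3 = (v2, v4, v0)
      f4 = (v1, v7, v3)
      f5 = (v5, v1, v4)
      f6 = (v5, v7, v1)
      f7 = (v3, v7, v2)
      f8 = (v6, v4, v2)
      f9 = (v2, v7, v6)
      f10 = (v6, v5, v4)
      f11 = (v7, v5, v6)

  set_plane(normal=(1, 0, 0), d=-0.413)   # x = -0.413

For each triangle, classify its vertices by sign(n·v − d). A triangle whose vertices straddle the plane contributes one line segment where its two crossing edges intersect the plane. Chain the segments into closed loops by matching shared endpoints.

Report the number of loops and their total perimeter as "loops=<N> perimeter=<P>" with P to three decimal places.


Straddling triangles (8 of 12):
  (v4,v1,v0) [+--] → (-0.413, -1.4, 0.902567)–(-0.413, -1.4, -1.945)  len=2.8476
  (v2,v4,v0) [-+-] → (-0.413, 0.649663, -1.945)–(-0.413, -1.4, -1.945)  len=2.0497
  (v1,v7,v3) [-+-] → (-0.413, -0.649663, 1.945)–(-0.413, 1.4, 1.945)  len=2.0497
  (v5,v1,v4) [+-+] → (-0.413, -1.4, 1.945)–(-0.413, -1.4, 0.902567)  len=1.0424
  (v5,v7,v1) [++-] → (-0.413, -0.649663, 1.945)–(-0.413, -1.4, 1.945)  len=0.7503
  (v3,v7,v2) [-+-] → (-0.413, 1.4, 1.945)–(-0.413, 1.4, -0.902567)  len=2.8476
  (v6,v4,v2) [++-] → (-0.413, 0.649663, -1.945)–(-0.413, 1.4, -1.945)  len=0.7503
  (v2,v7,v6) [-++] → (-0.413, 1.4, -0.902567)–(-0.413, 1.4, -1.945)  len=1.0424

Chained into 1 loop(s):
  loop 1: 8 segments, perimeter = 13.3800
Total perimeter = 13.380

loops=1 perimeter=13.380


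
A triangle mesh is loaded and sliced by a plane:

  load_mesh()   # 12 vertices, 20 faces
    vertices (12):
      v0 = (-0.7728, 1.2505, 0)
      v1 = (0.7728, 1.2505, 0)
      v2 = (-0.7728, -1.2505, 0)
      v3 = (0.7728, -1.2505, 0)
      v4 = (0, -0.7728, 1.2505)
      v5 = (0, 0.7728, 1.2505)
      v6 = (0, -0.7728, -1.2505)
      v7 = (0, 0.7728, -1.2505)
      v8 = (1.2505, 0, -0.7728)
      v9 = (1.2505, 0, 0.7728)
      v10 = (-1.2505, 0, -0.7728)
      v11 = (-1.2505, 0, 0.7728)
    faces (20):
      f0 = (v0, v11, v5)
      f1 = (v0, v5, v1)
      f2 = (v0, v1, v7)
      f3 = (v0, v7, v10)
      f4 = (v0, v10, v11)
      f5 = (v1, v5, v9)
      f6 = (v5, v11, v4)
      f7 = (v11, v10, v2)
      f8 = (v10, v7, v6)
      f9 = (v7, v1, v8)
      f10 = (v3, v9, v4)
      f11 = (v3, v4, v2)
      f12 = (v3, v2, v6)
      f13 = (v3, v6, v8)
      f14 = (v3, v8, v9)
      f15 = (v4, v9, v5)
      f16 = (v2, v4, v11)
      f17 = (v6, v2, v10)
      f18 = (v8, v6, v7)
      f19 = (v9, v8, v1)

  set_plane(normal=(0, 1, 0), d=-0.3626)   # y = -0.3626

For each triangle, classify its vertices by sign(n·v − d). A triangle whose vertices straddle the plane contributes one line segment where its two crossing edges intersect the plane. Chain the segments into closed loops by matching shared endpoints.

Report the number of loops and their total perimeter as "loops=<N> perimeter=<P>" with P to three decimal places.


Straddling triangles (10 of 20):
  (v5,v11,v4) [++-] → (-0.663762, -0.3626, 0.996938)–(0, -0.3626, 1.2505)  len=0.7105
  (v11,v10,v2) [++-] → (-1.11198, -0.3626, -0.548716)–(-1.11198, -0.3626, 0.548716)  len=1.0974
  (v10,v7,v6) [++-] → (0, -0.3626, -1.2505)–(-0.663762, -0.3626, -0.996938)  len=0.7105
  (v3,v9,v4) [-+-] → (1.11198, -0.3626, 0.548716)–(0.663762, -0.3626, 0.996938)  len=0.6339
  (v3,v6,v8) [--+] → (0.663762, -0.3626, -0.996938)–(1.11198, -0.3626, -0.548716)  len=0.6339
  (v3,v8,v9) [-++] → (1.11198, -0.3626, -0.548716)–(1.11198, -0.3626, 0.548716)  len=1.0974
  (v4,v9,v5) [-++] → (0.663762, -0.3626, 0.996938)–(0, -0.3626, 1.2505)  len=0.7105
  (v2,v4,v11) [--+] → (-0.663762, -0.3626, 0.996938)–(-1.11198, -0.3626, 0.548716)  len=0.6339
  (v6,v2,v10) [--+] → (-1.11198, -0.3626, -0.548716)–(-0.663762, -0.3626, -0.996938)  len=0.6339
  (v8,v6,v7) [+-+] → (0.663762, -0.3626, -0.996938)–(0, -0.3626, -1.2505)  len=0.7105

Chained into 1 loop(s):
  loop 1: 10 segments, perimeter = 7.5726
Total perimeter = 7.573

loops=1 perimeter=7.573


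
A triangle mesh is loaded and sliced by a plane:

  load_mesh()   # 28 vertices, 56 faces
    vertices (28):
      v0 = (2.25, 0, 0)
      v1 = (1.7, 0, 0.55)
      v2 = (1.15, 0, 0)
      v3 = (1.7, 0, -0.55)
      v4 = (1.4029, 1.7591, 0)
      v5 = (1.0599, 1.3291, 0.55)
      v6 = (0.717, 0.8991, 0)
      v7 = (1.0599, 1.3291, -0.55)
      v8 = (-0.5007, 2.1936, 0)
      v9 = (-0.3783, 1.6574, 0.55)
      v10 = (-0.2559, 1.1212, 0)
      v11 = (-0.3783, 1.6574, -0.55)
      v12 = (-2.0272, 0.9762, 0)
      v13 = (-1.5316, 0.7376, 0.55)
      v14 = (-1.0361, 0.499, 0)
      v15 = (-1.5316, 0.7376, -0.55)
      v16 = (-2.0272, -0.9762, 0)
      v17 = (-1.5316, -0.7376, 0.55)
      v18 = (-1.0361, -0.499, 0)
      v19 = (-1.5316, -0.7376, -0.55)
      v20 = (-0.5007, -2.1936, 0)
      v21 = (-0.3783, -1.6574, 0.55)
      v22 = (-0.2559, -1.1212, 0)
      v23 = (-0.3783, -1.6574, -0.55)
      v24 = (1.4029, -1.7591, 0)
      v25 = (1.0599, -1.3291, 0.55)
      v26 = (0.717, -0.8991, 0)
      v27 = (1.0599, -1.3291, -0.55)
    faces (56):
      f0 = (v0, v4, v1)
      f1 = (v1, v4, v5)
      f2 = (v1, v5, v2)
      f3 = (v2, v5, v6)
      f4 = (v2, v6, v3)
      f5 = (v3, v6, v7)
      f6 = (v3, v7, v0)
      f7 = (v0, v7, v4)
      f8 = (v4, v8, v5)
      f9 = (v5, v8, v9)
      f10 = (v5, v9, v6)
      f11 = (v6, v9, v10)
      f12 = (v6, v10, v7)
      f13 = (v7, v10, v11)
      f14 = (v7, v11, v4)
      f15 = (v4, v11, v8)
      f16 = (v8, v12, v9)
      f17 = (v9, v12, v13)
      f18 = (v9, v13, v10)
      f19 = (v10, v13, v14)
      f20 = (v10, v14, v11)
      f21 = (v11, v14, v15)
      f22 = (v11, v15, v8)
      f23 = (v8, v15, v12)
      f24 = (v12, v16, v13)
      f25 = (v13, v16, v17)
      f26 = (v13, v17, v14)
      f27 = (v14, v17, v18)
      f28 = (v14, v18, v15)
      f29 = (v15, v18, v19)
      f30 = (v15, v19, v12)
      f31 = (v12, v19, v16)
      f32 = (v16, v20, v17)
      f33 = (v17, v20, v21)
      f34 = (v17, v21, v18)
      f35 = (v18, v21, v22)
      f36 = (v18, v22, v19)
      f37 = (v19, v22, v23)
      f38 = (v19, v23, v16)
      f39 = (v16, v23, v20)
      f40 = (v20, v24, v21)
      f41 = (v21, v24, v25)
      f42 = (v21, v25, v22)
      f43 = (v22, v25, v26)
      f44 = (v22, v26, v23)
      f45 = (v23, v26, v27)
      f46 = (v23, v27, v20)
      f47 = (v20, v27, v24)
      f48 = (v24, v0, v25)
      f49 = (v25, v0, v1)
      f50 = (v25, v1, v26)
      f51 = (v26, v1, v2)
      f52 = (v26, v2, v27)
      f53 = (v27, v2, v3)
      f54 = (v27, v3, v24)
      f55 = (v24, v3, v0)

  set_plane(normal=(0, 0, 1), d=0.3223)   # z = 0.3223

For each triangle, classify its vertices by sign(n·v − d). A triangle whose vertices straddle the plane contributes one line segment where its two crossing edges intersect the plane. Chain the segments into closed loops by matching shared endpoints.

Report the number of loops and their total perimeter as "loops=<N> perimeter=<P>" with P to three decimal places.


loops=2 perimeter=20.653

Straddling triangles (28 of 56):
  (v0,v4,v1) [--+] → (1.577, 0.728267, 0.3223)–(1.9277, 0, 0.3223)  len=0.8083
  (v1,v4,v5) [+-+] → (1.577, 0.728267, 0.3223)–(1.2019, 1.50712, 0.3223)  len=0.8645
  (v1,v5,v2) [++-] → (1.0972, 0.778853, 0.3223)–(1.4723, 0, 0.3223)  len=0.8645
  (v2,v5,v6) [-+-] → (1.0972, 0.778853, 0.3223)–(0.917939, 1.15108, 0.3223)  len=0.4131
  (v4,v8,v5) [--+] → (0.413812, 1.687, 0.3223)–(1.2019, 1.50712, 0.3223)  len=0.8084
  (v5,v8,v9) [+-+] → (0.413812, 1.687, 0.3223)–(-0.428974, 1.87939, 0.3223)  len=0.8645
  (v5,v9,v6) [++-] → (0.0751542, 1.34346, 0.3223)–(0.917939, 1.15108, 0.3223)  len=0.8645
  (v6,v9,v10) [-+-] → (0.0751542, 1.34346, 0.3223)–(-0.327626, 1.43541, 0.3223)  len=0.4131
  (v8,v12,v9) [--+] → (-1.06094, 1.37538, 0.3223)–(-0.428974, 1.87939, 0.3223)  len=0.8083
  (v9,v12,v13) [+-+] → (-1.06094, 1.37538, 0.3223)–(-1.73678, 0.83638, 0.3223)  len=0.8645
  (v9,v13,v10) [++-] → (-1.00346, 0.89641, 0.3223)–(-0.327626, 1.43541, 0.3223)  len=0.8645
  (v10,v13,v14) [-+-] → (-1.00346, 0.89641, 0.3223)–(-1.32646, 0.63882, 0.3223)  len=0.4131
  (v12,v16,v13) [--+] → (-1.73678, 0.0280868, 0.3223)–(-1.73678, 0.83638, 0.3223)  len=0.8083
  (v13,v16,v17) [+-+] → (-1.73678, 0.0280868, 0.3223)–(-1.73678, -0.83638, 0.3223)  len=0.8645
  (v13,v17,v14) [++-] → (-1.32646, -0.225648, 0.3223)–(-1.32646, 0.63882, 0.3223)  len=0.8645
  (v14,v17,v18) [-+-] → (-1.32646, -0.225648, 0.3223)–(-1.32646, -0.63882, 0.3223)  len=0.4132
  (v16,v20,v17) [--+] → (-1.10481, -1.34038, 0.3223)–(-1.73678, -0.83638, 0.3223)  len=0.8083
  (v17,v20,v21) [+-+] → (-1.10481, -1.34038, 0.3223)–(-0.428974, -1.87939, 0.3223)  len=0.8645
  (v17,v21,v18) [++-] → (-0.650629, -1.17782, 0.3223)–(-1.32646, -0.63882, 0.3223)  len=0.8645
  (v18,v21,v22) [-+-] → (-0.650629, -1.17782, 0.3223)–(-0.327626, -1.43541, 0.3223)  len=0.4131
  (v20,v24,v21) [--+] → (0.359117, -1.6995, 0.3223)–(-0.428974, -1.87939, 0.3223)  len=0.8084
  (v21,v24,v25) [+-+] → (0.359117, -1.6995, 0.3223)–(1.2019, -1.50712, 0.3223)  len=0.8645
  (v21,v25,v22) [++-] → (0.515159, -1.24303, 0.3223)–(-0.327626, -1.43541, 0.3223)  len=0.8645
  (v22,v25,v26) [-+-] → (0.515159, -1.24303, 0.3223)–(0.917939, -1.15108, 0.3223)  len=0.4131
  (v24,v0,v25) [--+] → (1.5526, -0.778853, 0.3223)–(1.2019, -1.50712, 0.3223)  len=0.8083
  (v25,v0,v1) [+-+] → (1.5526, -0.778853, 0.3223)–(1.9277, 0, 0.3223)  len=0.8645
  (v25,v1,v26) [++-] → (1.29304, -0.372227, 0.3223)–(0.917939, -1.15108, 0.3223)  len=0.8645
  (v26,v1,v2) [-+-] → (1.29304, -0.372227, 0.3223)–(1.4723, 0, 0.3223)  len=0.4131

Chained into 2 loop(s):
  loop 1: 14 segments, perimeter = 11.7095
  loop 2: 14 segments, perimeter = 8.9433
Total perimeter = 20.653


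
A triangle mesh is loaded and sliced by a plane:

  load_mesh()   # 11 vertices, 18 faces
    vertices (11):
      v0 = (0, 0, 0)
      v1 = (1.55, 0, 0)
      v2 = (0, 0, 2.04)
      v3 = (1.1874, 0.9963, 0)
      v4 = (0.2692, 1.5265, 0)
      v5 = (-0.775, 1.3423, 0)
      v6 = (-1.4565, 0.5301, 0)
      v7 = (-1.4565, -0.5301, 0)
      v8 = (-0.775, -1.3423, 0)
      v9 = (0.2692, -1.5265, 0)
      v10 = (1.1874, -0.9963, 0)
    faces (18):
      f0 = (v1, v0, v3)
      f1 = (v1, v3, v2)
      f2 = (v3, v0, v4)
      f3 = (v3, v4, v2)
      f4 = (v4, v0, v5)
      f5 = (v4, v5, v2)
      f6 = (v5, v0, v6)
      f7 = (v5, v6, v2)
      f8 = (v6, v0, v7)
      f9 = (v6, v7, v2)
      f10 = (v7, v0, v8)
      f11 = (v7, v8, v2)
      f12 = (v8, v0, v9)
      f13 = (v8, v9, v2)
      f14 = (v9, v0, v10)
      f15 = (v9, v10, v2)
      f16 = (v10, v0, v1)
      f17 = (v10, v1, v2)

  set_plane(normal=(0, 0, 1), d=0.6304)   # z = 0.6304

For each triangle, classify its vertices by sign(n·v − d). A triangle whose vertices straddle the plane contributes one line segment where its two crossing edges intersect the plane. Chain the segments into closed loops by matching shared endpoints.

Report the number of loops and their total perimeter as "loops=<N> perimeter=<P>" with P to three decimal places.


Straddling triangles (9 of 18):
  (v1,v3,v2) [--+] → (0.82047, 0.688424, 0.6304)–(1.07102, 0, 0.6304)  len=0.7326
  (v3,v4,v2) [--+] → (0.186012, 1.05478, 0.6304)–(0.82047, 0.688424, 0.6304)  len=0.7326
  (v4,v5,v2) [--+] → (-0.53551, 0.927503, 0.6304)–(0.186012, 1.05478, 0.6304)  len=0.7327
  (v5,v6,v2) [--+] → (-1.00641, 0.366289, 0.6304)–(-0.53551, 0.927503, 0.6304)  len=0.7326
  (v6,v7,v2) [--+] → (-1.00641, -0.366289, 0.6304)–(-1.00641, 0.366289, 0.6304)  len=0.7326
  (v7,v8,v2) [--+] → (-0.53551, -0.927503, 0.6304)–(-1.00641, -0.366289, 0.6304)  len=0.7326
  (v8,v9,v2) [--+] → (0.186012, -1.05478, 0.6304)–(-0.53551, -0.927503, 0.6304)  len=0.7327
  (v9,v10,v2) [--+] → (0.82047, -0.688424, 0.6304)–(0.186012, -1.05478, 0.6304)  len=0.7326
  (v10,v1,v2) [--+] → (1.07102, 0, 0.6304)–(0.82047, -0.688424, 0.6304)  len=0.7326

Chained into 1 loop(s):
  loop 1: 9 segments, perimeter = 6.5936
Total perimeter = 6.594

loops=1 perimeter=6.594


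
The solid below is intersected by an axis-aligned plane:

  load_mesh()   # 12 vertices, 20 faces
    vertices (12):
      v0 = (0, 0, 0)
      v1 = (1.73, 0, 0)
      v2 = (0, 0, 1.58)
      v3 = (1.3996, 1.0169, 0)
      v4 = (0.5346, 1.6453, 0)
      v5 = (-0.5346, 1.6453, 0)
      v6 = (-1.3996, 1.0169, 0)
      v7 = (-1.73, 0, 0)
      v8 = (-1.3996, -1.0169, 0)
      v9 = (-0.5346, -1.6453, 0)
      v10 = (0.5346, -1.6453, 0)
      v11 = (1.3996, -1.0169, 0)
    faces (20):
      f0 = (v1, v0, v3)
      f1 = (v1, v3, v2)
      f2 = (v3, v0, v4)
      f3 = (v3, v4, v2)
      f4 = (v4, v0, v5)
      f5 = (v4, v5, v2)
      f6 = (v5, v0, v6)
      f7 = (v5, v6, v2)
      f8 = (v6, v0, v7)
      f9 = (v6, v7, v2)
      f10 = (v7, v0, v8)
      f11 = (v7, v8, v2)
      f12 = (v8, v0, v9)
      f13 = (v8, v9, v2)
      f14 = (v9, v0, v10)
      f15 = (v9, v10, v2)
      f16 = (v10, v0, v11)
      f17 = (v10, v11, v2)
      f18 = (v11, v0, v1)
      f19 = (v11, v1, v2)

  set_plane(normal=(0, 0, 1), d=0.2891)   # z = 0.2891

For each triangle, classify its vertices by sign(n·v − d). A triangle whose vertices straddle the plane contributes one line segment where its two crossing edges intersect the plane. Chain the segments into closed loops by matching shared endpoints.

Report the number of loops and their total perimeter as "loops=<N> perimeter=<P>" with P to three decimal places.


Straddling triangles (10 of 20):
  (v1,v3,v2) [--+] → (1.14351, 0.830833, 0.2891)–(1.41345, 0, 0.2891)  len=0.8736
  (v3,v4,v2) [--+] → (0.436782, 1.34425, 0.2891)–(1.14351, 0.830833, 0.2891)  len=0.8735
  (v4,v5,v2) [--+] → (-0.436782, 1.34425, 0.2891)–(0.436782, 1.34425, 0.2891)  len=0.8736
  (v5,v6,v2) [--+] → (-1.14351, 0.830833, 0.2891)–(-0.436782, 1.34425, 0.2891)  len=0.8735
  (v6,v7,v2) [--+] → (-1.41345, 0, 0.2891)–(-1.14351, 0.830833, 0.2891)  len=0.8736
  (v7,v8,v2) [--+] → (-1.14351, -0.830833, 0.2891)–(-1.41345, 0, 0.2891)  len=0.8736
  (v8,v9,v2) [--+] → (-0.436782, -1.34425, 0.2891)–(-1.14351, -0.830833, 0.2891)  len=0.8735
  (v9,v10,v2) [--+] → (0.436782, -1.34425, 0.2891)–(-0.436782, -1.34425, 0.2891)  len=0.8736
  (v10,v11,v2) [--+] → (1.14351, -0.830833, 0.2891)–(0.436782, -1.34425, 0.2891)  len=0.8735
  (v11,v1,v2) [--+] → (1.41345, 0, 0.2891)–(1.14351, -0.830833, 0.2891)  len=0.8736

Chained into 1 loop(s):
  loop 1: 10 segments, perimeter = 8.7356
Total perimeter = 8.736

loops=1 perimeter=8.736


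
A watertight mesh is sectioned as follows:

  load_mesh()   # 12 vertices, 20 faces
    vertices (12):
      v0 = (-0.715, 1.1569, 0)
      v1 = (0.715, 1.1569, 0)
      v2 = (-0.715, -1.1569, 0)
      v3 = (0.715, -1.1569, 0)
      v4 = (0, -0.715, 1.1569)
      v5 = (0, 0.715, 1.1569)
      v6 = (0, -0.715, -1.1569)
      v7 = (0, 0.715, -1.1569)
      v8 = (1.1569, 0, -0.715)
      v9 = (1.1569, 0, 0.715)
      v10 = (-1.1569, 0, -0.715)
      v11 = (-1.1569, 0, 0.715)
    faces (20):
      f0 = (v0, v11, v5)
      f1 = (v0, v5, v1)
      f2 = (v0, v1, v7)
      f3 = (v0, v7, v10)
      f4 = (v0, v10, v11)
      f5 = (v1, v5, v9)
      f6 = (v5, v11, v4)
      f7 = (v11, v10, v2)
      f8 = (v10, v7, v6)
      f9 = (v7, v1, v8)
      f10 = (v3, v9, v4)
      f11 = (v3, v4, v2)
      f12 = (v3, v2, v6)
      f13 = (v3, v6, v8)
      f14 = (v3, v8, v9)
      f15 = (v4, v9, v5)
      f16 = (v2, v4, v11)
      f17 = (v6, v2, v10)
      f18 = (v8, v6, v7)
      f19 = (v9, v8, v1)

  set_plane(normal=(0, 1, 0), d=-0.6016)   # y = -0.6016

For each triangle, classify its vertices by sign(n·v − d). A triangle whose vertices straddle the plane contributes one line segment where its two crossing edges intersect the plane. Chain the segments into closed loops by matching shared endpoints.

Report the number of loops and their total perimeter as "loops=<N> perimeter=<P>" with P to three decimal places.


loops=1 perimeter=6.365

Straddling triangles (10 of 20):
  (v5,v11,v4) [++-] → (-0.183486, -0.6016, 1.08681)–(0, -0.6016, 1.1569)  len=0.1964
  (v11,v10,v2) [++-] → (-0.927107, -0.6016, -0.343193)–(-0.927107, -0.6016, 0.343193)  len=0.6864
  (v10,v7,v6) [++-] → (0, -0.6016, -1.1569)–(-0.183486, -0.6016, -1.08681)  len=0.1964
  (v3,v9,v4) [-+-] → (0.927107, -0.6016, 0.343193)–(0.183486, -0.6016, 1.08681)  len=1.0516
  (v3,v6,v8) [--+] → (0.183486, -0.6016, -1.08681)–(0.927107, -0.6016, -0.343193)  len=1.0516
  (v3,v8,v9) [-++] → (0.927107, -0.6016, -0.343193)–(0.927107, -0.6016, 0.343193)  len=0.6864
  (v4,v9,v5) [-++] → (0.183486, -0.6016, 1.08681)–(0, -0.6016, 1.1569)  len=0.1964
  (v2,v4,v11) [--+] → (-0.183486, -0.6016, 1.08681)–(-0.927107, -0.6016, 0.343193)  len=1.0516
  (v6,v2,v10) [--+] → (-0.927107, -0.6016, -0.343193)–(-0.183486, -0.6016, -1.08681)  len=1.0516
  (v8,v6,v7) [+-+] → (0.183486, -0.6016, -1.08681)–(0, -0.6016, -1.1569)  len=0.1964

Chained into 1 loop(s):
  loop 1: 10 segments, perimeter = 6.3650
Total perimeter = 6.365


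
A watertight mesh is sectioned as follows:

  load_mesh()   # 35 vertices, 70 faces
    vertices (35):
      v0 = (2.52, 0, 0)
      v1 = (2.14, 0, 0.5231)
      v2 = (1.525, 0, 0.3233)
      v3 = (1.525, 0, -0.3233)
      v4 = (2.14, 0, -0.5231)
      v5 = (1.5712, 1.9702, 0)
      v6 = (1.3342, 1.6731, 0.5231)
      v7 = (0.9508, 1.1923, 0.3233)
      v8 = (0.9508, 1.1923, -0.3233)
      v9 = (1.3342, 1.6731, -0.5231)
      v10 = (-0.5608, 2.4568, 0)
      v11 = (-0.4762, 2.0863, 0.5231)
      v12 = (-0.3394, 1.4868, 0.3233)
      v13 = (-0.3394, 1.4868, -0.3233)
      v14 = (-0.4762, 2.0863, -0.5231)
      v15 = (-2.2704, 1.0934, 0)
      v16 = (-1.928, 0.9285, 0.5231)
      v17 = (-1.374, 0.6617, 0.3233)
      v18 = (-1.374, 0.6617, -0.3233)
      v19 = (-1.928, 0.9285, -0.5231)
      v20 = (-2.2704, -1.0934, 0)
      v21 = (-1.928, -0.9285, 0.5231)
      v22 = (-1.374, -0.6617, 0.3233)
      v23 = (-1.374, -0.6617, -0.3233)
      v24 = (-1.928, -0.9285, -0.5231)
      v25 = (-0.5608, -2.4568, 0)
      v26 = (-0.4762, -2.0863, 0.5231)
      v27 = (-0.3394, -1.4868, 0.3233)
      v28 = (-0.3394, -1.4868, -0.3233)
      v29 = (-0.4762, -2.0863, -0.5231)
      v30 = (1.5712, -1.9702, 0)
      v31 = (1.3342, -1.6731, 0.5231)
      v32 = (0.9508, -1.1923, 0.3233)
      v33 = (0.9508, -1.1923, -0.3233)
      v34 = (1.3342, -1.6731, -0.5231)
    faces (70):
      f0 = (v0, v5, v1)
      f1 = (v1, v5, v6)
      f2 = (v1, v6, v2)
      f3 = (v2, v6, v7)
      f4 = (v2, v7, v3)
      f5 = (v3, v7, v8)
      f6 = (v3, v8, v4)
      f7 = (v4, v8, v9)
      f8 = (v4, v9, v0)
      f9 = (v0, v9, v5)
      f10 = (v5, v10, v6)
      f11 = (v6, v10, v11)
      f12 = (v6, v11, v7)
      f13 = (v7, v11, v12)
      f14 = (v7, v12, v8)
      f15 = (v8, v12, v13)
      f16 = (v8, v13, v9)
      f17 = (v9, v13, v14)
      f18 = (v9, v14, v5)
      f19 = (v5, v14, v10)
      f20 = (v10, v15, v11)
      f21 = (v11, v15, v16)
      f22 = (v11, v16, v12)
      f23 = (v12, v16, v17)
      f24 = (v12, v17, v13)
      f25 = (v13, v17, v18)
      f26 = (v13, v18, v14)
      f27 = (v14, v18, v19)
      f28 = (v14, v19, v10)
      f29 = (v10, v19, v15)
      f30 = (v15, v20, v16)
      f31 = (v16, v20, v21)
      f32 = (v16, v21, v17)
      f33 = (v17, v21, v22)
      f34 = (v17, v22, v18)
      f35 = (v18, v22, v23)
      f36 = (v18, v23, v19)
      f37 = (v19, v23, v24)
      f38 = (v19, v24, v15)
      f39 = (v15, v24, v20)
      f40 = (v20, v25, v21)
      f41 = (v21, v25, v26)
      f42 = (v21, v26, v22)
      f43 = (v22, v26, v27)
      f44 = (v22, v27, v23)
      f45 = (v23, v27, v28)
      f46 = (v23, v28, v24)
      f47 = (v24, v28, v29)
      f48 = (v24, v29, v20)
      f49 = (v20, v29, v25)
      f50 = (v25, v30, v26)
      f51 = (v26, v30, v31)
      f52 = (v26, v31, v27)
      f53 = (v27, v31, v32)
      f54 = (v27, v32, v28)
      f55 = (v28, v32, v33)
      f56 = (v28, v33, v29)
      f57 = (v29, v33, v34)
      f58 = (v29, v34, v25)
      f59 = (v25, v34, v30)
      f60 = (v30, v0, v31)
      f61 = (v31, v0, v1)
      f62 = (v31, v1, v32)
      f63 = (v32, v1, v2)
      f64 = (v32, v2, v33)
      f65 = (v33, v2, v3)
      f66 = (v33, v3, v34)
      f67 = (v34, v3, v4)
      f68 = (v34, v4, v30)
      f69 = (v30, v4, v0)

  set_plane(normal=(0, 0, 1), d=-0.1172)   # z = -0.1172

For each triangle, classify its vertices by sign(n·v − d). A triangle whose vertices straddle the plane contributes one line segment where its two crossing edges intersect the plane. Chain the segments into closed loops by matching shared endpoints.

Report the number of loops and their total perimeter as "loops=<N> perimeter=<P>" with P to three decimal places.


Straddling triangles (28 of 70):
  (v2,v7,v3) [++-] → (1.34198, 0.380039, -0.1172)–(1.525, 0, -0.1172)  len=0.4218
  (v3,v7,v8) [-+-] → (1.34198, 0.380039, -0.1172)–(0.9508, 1.1923, -0.1172)  len=0.9015
  (v4,v9,v0) [--+] → (2.25432, 0.374856, -0.1172)–(2.43486, 0, -0.1172)  len=0.4161
  (v0,v9,v5) [+-+] → (2.25432, 0.374856, -0.1172)–(1.5181, 1.90364, -0.1172)  len=1.6968
  (v7,v12,v8) [++-] → (0.539556, 1.28617, -0.1172)–(0.9508, 1.1923, -0.1172)  len=0.4218
  (v8,v12,v13) [-+-] → (0.539556, 1.28617, -0.1172)–(-0.3394, 1.4868, -0.1172)  len=0.9016
  (v9,v14,v5) [--+] → (1.11248, 1.99621, -0.1172)–(1.5181, 1.90364, -0.1172)  len=0.4160
  (v5,v14,v10) [+-+] → (1.11248, 1.99621, -0.1172)–(-0.541845, 2.37379, -0.1172)  len=1.6969
  (v12,v17,v13) [++-] → (-0.669173, 1.2238, -0.1172)–(-0.3394, 1.4868, -0.1172)  len=0.4218
  (v13,v17,v18) [-+-] → (-0.669173, 1.2238, -0.1172)–(-1.374, 0.6617, -0.1172)  len=0.9015
  (v14,v19,v10) [--+] → (-0.86712, 2.11439, -0.1172)–(-0.541845, 2.37379, -0.1172)  len=0.4160
  (v10,v19,v15) [+-+] → (-0.86712, 2.11439, -0.1172)–(-2.19369, 1.05645, -0.1172)  len=1.6968
  (v17,v22,v18) [++-] → (-1.374, 0.239874, -0.1172)–(-1.374, 0.6617, -0.1172)  len=0.4218
  (v18,v22,v23) [-+-] → (-1.374, 0.239874, -0.1172)–(-1.374, -0.6617, -0.1172)  len=0.9016
  (v19,v24,v15) [--+] → (-2.19369, 0.640395, -0.1172)–(-2.19369, 1.05645, -0.1172)  len=0.4161
  (v15,v24,v20) [+-+] → (-2.19369, 0.640395, -0.1172)–(-2.19369, -1.05645, -0.1172)  len=1.6968
  (v22,v27,v23) [++-] → (-1.04423, -0.924696, -0.1172)–(-1.374, -0.6617, -0.1172)  len=0.4218
  (v23,v27,v28) [-+-] → (-1.04423, -0.924696, -0.1172)–(-0.3394, -1.4868, -0.1172)  len=0.9015
  (v24,v29,v20) [--+] → (-1.86841, -1.31586, -0.1172)–(-2.19369, -1.05645, -0.1172)  len=0.4160
  (v20,v29,v25) [+-+] → (-1.86841, -1.31586, -0.1172)–(-0.541845, -2.37379, -0.1172)  len=1.6968
  (v27,v32,v28) [++-] → (0.0718438, -1.39293, -0.1172)–(-0.3394, -1.4868, -0.1172)  len=0.4218
  (v28,v32,v33) [-+-] → (0.0718438, -1.39293, -0.1172)–(0.9508, -1.1923, -0.1172)  len=0.9016
  (v29,v34,v25) [--+] → (-0.136227, -2.28121, -0.1172)–(-0.541845, -2.37379, -0.1172)  len=0.4160
  (v25,v34,v30) [+-+] → (-0.136227, -2.28121, -0.1172)–(1.5181, -1.90364, -0.1172)  len=1.6969
  (v32,v2,v33) [++-] → (1.13382, -0.812261, -0.1172)–(0.9508, -1.1923, -0.1172)  len=0.4218
  (v33,v2,v3) [-+-] → (1.13382, -0.812261, -0.1172)–(1.525, 0, -0.1172)  len=0.9015
  (v34,v4,v30) [--+] → (1.69864, -1.52878, -0.1172)–(1.5181, -1.90364, -0.1172)  len=0.4161
  (v30,v4,v0) [+-+] → (1.69864, -1.52878, -0.1172)–(2.43486, 0, -0.1172)  len=1.6968

Chained into 2 loop(s):
  loop 1: 14 segments, perimeter = 9.2635
  loop 2: 14 segments, perimeter = 14.7901
Total perimeter = 24.054

loops=2 perimeter=24.054


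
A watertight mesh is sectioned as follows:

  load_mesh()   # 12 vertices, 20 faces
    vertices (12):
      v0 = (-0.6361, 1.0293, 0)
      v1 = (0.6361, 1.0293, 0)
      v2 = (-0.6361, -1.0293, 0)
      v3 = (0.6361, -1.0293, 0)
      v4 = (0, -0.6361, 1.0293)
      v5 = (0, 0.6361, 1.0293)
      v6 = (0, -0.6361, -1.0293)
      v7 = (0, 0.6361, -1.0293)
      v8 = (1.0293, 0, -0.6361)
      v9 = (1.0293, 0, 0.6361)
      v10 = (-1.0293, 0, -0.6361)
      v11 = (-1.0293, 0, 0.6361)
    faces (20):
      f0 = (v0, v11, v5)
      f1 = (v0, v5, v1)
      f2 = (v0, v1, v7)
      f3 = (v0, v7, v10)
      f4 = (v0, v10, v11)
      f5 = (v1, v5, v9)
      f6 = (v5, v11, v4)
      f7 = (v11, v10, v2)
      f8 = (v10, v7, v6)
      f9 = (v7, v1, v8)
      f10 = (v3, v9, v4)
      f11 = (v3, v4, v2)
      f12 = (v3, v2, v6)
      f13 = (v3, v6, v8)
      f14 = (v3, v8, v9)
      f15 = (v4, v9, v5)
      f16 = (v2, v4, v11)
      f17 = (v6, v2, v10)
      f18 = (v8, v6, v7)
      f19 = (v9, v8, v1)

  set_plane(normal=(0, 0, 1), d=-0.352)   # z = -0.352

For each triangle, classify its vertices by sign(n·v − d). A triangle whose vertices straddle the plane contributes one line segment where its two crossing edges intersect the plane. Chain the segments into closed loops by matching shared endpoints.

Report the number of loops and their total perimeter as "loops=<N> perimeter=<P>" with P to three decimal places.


Straddling triangles (10 of 20):
  (v0,v1,v7) [++-] → (0.418567, 0.894833, -0.352)–(-0.418567, 0.894833, -0.352)  len=0.8371
  (v0,v7,v10) [+--] → (-0.418567, 0.894833, -0.352)–(-0.853686, 0.459714, -0.352)  len=0.6154
  (v0,v10,v11) [+-+] → (-0.853686, 0.459714, -0.352)–(-1.0293, 0, -0.352)  len=0.4921
  (v11,v10,v2) [+-+] → (-1.0293, 0, -0.352)–(-0.853686, -0.459714, -0.352)  len=0.4921
  (v7,v1,v8) [-+-] → (0.418567, 0.894833, -0.352)–(0.853686, 0.459714, -0.352)  len=0.6154
  (v3,v2,v6) [++-] → (-0.418567, -0.894833, -0.352)–(0.418567, -0.894833, -0.352)  len=0.8371
  (v3,v6,v8) [+--] → (0.418567, -0.894833, -0.352)–(0.853686, -0.459714, -0.352)  len=0.6154
  (v3,v8,v9) [+-+] → (0.853686, -0.459714, -0.352)–(1.0293, 0, -0.352)  len=0.4921
  (v6,v2,v10) [-+-] → (-0.418567, -0.894833, -0.352)–(-0.853686, -0.459714, -0.352)  len=0.6154
  (v9,v8,v1) [+-+] → (1.0293, 0, -0.352)–(0.853686, 0.459714, -0.352)  len=0.4921

Chained into 1 loop(s):
  loop 1: 10 segments, perimeter = 6.1041
Total perimeter = 6.104

loops=1 perimeter=6.104
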